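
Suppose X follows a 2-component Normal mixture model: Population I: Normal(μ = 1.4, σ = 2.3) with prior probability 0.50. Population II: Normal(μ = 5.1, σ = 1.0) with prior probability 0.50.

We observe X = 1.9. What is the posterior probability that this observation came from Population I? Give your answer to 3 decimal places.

0.986

Apply Bayes' rule: the posterior for each component is proportional to its prior times its likelihood at x.
Normal densities:
  f_I = 0.169403
  f_II = 0.00238409
Unnormalised posteriors:
  w_I·f_I = 0.50 × 0.169403 = 0.0847013
  w_II·f_II = 0.50 × 0.00238409 = 0.00119204
Normaliser: 0.0847013 + 0.00119204 = 0.0858933
Responsibility of Population I: 0.0847013 / 0.0858933 ≈ 0.986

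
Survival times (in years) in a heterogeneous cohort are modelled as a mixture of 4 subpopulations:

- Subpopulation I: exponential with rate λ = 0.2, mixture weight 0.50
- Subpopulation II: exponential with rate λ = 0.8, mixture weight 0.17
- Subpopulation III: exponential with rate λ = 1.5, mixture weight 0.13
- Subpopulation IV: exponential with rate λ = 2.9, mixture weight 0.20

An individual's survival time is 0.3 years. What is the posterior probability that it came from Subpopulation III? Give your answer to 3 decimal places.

P(component k | x) = π_k·f_k(x) / marginal(x), where marginal(x) = Σ_j π_j·f_j(x).
Exponential densities:
  p_I = 0.188353
  p_II = 0.629302
  p_III = 0.956442
  p_IV = 1.21496
Weight by the priors:
  π_I·p_I = 0.50 × 0.188353 = 0.0941765
  π_II·p_II = 0.17 × 0.629302 = 0.106981
  π_III·p_III = 0.13 × 0.956442 = 0.124337
  π_IV·p_IV = 0.20 × 1.21496 = 0.242992
Denominator: 0.0941765 + 0.106981 + 0.124337 + 0.242992 = 0.568487
P(Subpopulation III | 0.3 years) = 0.124337 / 0.568487 ≈ 0.219

0.219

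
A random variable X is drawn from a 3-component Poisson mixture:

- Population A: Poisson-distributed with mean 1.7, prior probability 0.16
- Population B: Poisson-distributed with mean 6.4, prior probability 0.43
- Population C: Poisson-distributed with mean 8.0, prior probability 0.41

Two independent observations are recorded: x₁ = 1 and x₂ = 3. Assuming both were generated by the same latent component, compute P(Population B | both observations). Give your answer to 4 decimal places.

0.0426

Apply Bayes' rule: the posterior for each component is proportional to its prior times its likelihood at x.
Since both observations come from the same component, the likelihood for component k is f_k(x₁)·f_k(x₂).
  f_A = [e^(−1.7)·1.7^1/1! = 0.310562] × [0.149587] = 0.0464561
  f_B = [e^(−6.4)·6.4^1/1! = 0.010634] × [0.0725945] = 0.000771968
  f_C = [e^(−8.0)·8.0^1/1! = 0.0026837] × [0.0286261] = 7.6824e-05
Multiply by the mixture weights:
  w_A·f_A = 0.16 × 0.0464561 = 0.00743298
  w_B·f_B = 0.43 × 0.000771968 = 0.000331946
  w_C·f_C = 0.41 × 7.6824e-05 = 3.14978e-05
Evidence: 0.00743298 + 0.000331946 + 3.14978e-05 = 0.00779643
P(Population B | data) = 0.000331946 / 0.00779643 ≈ 0.0426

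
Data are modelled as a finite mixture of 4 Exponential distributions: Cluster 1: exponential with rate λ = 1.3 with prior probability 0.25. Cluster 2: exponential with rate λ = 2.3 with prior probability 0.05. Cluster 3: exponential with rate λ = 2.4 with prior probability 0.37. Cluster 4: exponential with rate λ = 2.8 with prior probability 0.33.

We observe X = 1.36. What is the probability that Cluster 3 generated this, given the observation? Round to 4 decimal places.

0.2953

Posterior ∝ prior × likelihood, so P(k | x) ∝ w_k f_k(x); normalise over all components.
Evaluate each component's likelihood at the observed value:
  f_1 = 1.3·e^(−1.3·1.36) = 1.3·e^(−1.7680) = 0.221876
  f_2 = 2.3·e^(−2.3·1.36) = 2.3·e^(−3.1280) = 0.100752
  f_3 = 2.4·e^(−2.4·1.36) = 2.4·e^(−3.2640) = 0.0917644
  f_4 = 2.8·e^(−2.8·1.36) = 2.8·e^(−3.8080) = 0.0621391
Multiply by the mixture weights:
  w_1·f_1 = 0.25 × 0.221876 = 0.055469
  w_2·f_2 = 0.05 × 0.100752 = 0.00503761
  w_3·f_3 = 0.37 × 0.0917644 = 0.0339528
  w_4·f_4 = 0.33 × 0.0621391 = 0.0205059
Marginal: 0.055469 + 0.00503761 + 0.0339528 + 0.0205059 = 0.114965
So the posterior for Cluster 3 is 0.0339528 / 0.114965 ≈ 0.2953.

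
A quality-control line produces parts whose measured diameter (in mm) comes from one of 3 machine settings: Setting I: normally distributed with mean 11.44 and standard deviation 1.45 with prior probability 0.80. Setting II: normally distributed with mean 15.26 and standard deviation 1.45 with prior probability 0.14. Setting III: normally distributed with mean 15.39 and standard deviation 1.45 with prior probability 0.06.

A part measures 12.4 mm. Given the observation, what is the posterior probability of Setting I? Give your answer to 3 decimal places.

0.959

Apply Bayes' rule: the posterior for each component is proportional to its prior times its likelihood at x.
Component likelihoods at x = 12.4 mm:
  p_I = 0.220983
  p_II = 0.0393323
  p_III = 0.032825
Prior × likelihood for each component:
  w_I·p_I = 0.80 × 0.220983 = 0.176786
  w_II·p_II = 0.14 × 0.0393323 = 0.00550652
  w_III·p_III = 0.06 × 0.032825 = 0.0019695
Evidence: 0.176786 + 0.00550652 + 0.0019695 = 0.184262
P(Setting I | 12.4 mm) = 0.176786 / 0.184262 ≈ 0.959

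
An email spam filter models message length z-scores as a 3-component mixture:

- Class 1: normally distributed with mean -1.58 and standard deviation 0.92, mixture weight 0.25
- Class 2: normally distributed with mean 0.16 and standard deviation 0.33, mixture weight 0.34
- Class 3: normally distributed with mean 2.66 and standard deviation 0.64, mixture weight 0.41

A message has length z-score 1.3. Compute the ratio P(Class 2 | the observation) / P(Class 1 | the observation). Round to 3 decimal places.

The posterior odds equal the prior odds times the likelihood ratio: (π_i/π_j)·(f_i(x)/f_j(x)).
Evaluate each component's likelihood at the observed value:
  p_1 = (1/(0.92·√(2π)))·exp(−(1.3−-1.58)²/(2·0.92²)) = 0.433633·exp(-4.89981) = 0.00322969
  p_2 = (1/(0.33·√(2π)))·exp(−(1.3−0.16)²/(2·0.33²)) = 1.208916·exp(-5.96694) = 0.00309732
  p_3 = (1/(0.64·√(2π)))·exp(−(1.3−2.66)²/(2·0.64²)) = 0.623347·exp(-2.25781) = 0.065189
Posterior odds = (π_2·p_2) / (π_1·p_1) = (0.34·0.00309732) / (0.25·0.00322969) = 0.00105309 / 0.000807423 ≈ 1.304

1.304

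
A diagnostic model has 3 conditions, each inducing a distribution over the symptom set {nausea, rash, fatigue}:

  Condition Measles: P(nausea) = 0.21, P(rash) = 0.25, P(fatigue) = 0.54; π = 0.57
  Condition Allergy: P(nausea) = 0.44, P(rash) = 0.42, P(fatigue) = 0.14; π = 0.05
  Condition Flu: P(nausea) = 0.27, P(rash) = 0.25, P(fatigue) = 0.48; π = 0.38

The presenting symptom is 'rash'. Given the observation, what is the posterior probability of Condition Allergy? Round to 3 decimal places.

By Bayes' theorem, P(k | x) = π_k f_k(x) / Σ_j π_j f_j(x).
Evaluate each component's likelihood at the observed value:
  L_Measles = 0.25
  L_Allergy = 0.42
  L_Flu = 0.25
Prior × likelihood for each component:
  π_Measles·L_Measles = 0.57 × 0.25 = 0.1425
  π_Allergy·L_Allergy = 0.05 × 0.42 = 0.021
  π_Flu·L_Flu = 0.38 × 0.25 = 0.095
Marginal: 0.1425 + 0.021 + 0.095 = 0.2585
So the posterior for Condition Allergy is 0.021 / 0.2585 ≈ 0.081.

0.081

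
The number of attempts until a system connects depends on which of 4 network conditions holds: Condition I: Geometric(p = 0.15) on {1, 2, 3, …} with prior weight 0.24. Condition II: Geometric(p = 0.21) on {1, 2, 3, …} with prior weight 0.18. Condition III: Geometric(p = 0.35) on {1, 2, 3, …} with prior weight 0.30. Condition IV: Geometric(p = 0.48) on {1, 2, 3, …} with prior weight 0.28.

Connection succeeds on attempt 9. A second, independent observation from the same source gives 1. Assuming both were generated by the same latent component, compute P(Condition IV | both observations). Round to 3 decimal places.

0.082

Posterior ∝ prior × likelihood, so P(k | x) ∝ π_k f_k(x); normalise over all components.
Since both observations come from the same component, the likelihood for component k is f_k(x₁)·f_k(x₂).
  p_I = [0.15·(1−0.15)^8 = 0.15·0.272491 = 0.0408736] × [0.15] = 0.00613104
  p_II = [0.21·(1−0.21)^8 = 0.21·0.151711 = 0.0318593] × [0.21] = 0.00669045
  p_III = [0.35·(1−0.35)^8 = 0.35·0.0318645 = 0.0111526] × [0.35] = 0.0039034
  p_IV = [0.48·(1−0.48)^8 = 0.48·0.00534597 = 0.00256607] × [0.48] = 0.00123171
Multiply by the mixture weights:
  π_I·p_I = 0.24 × 0.00613104 = 0.00147145
  π_II·p_II = 0.18 × 0.00669045 = 0.00120428
  π_III·p_III = 0.30 × 0.0039034 = 0.00117102
  π_IV·p_IV = 0.28 × 0.00123171 = 0.000344879
Denominator: 0.00147145 + 0.00120428 + 0.00117102 + 0.000344879 = 0.00419163
Responsibility of Condition IV: 0.000344879 / 0.00419163 ≈ 0.082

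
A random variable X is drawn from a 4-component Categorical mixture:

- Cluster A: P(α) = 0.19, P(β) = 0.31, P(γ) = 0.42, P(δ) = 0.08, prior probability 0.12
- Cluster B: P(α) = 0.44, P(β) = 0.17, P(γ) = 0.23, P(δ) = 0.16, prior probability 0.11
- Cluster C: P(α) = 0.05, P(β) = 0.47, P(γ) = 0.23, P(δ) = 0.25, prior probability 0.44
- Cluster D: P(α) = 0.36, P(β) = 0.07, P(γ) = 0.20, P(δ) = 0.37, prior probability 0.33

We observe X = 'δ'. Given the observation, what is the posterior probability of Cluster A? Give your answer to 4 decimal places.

0.0370

Apply Bayes' rule: the posterior for each component is proportional to its prior times its likelihood at x.
Evaluate each component's likelihood at the observed value:
  p_A = 0.08
  p_B = 0.16
  p_C = 0.25
  p_D = 0.37
Multiply by the mixture weights:
  w_A·p_A = 0.12 × 0.08 = 0.0096
  w_B·p_B = 0.11 × 0.16 = 0.0176
  w_C·p_C = 0.44 × 0.25 = 0.11
  w_D·p_D = 0.33 × 0.37 = 0.1221
Marginal: 0.0096 + 0.0176 + 0.11 + 0.1221 = 0.2593
P(Cluster A | data) = 0.0096 / 0.2593 ≈ 0.0370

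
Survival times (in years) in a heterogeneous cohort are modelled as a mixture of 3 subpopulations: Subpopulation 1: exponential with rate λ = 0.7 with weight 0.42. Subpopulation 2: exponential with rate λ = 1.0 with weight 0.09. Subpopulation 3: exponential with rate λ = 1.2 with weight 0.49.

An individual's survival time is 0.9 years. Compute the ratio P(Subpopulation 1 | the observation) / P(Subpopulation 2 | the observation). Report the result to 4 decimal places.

Since P(k|x) ∝ π_k f_k(x), the posterior odds are π_i f_i(x) / (π_j f_j(x)).
Exponential densities:
  f_1 = 0.372814
  f_2 = 0.40657
  f_3 = 0.407515
Posterior odds = (π_1·f_1) / (π_2·f_2) = (0.42·0.372814) / (0.09·0.40657) = 0.156582 / 0.0365913 ≈ 4.2792

4.2792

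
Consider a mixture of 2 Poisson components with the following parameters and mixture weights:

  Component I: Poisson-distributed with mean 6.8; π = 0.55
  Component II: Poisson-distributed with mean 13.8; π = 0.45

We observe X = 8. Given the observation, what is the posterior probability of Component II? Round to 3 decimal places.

0.177

By Bayes' theorem, P(k | x) = π_k f_k(x) / Σ_j π_j f_j(x).
Component likelihoods at x = 8:
  f_I = e^(−6.8)·6.8^8/8! = 0.126284
  f_II = e^(−13.8)·13.8^8/8! = 0.0331321
Weight by the priors:
  π_I·f_I = 0.55 × 0.126284 = 0.0694562
  π_II·f_II = 0.45 × 0.0331321 = 0.0149094
Sum: 0.0694562 + 0.0149094 = 0.0843656
So the posterior for Component II is 0.0149094 / 0.0843656 ≈ 0.177.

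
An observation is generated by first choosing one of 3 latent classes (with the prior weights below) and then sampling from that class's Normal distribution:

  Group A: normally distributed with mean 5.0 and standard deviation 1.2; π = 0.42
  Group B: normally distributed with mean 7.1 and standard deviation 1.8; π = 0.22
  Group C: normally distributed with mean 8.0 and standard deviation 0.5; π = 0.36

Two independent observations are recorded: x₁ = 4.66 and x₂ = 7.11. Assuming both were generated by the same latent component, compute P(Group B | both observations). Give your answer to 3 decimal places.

0.312

The responsibility of component k is w_k f_k(x) divided by Σ_j w_j f_j(x).
Since both observations come from the same component, the likelihood for component k is f_k(x₁)·f_k(x₂).
  L_A = [0.319372] × [0.0708544] = 0.0226289
  L_B = [0.0884347] × [0.221631] = 0.0195999
  L_C = [1.63046e-10] × [0.163656] = 2.66833e-11
Prior × likelihood for each component:
  w_A·L_A = 0.42 × 0.0226289 = 0.00950414
  w_B·L_B = 0.22 × 0.0195999 = 0.00431198
  w_C·L_C = 0.36 × 2.66833e-11 = 9.60599e-12
Normaliser: 0.00950414 + 0.00431198 + 9.60599e-12 = 0.0138161
So the posterior for Group B is 0.00431198 / 0.0138161 ≈ 0.312.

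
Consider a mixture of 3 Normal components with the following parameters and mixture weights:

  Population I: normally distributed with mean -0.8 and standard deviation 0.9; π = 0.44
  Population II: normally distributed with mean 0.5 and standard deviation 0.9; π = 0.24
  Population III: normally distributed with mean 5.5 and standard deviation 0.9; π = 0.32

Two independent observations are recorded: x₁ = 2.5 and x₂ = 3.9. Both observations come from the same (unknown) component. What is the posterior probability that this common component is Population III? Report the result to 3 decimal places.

By Bayes' theorem, P(k | x) = π_k f_k(x) / Σ_j π_j f_j(x).
Since both observations come from the same component, the likelihood for component k is f_k(x₁)·f_k(x₂).
  L_I = [(1/(0.9·√(2π)))·exp(−(2.5−-0.8)²/(2·0.9²)) = 0.443269·exp(-6.72222) = 0.000533634] × [5.30535e-07] = 2.83111e-10
  L_II = [(1/(0.9·√(2π)))·exp(−(2.5−0.5)²/(2·0.9²)) = 0.443269·exp(-2.46914) = 0.0375263] × [0.000352881] = 1.32423e-05
  L_III = [(1/(0.9·√(2π)))·exp(−(2.5−5.5)²/(2·0.9²)) = 0.443269·exp(-5.55556) = 0.00171364] × [0.0912799] = 0.000156421
Weight by the priors:
  π_I·L_I = 0.44 × 2.83111e-10 = 1.24569e-10
  π_II·L_II = 0.24 × 1.32423e-05 = 3.17815e-06
  π_III·L_III = 0.32 × 0.000156421 = 5.00548e-05
Denominator: 1.24569e-10 + 3.17815e-06 + 5.00548e-05 = 5.3233e-05
Responsibility of Population III: 5.00548e-05 / 5.3233e-05 ≈ 0.940

0.940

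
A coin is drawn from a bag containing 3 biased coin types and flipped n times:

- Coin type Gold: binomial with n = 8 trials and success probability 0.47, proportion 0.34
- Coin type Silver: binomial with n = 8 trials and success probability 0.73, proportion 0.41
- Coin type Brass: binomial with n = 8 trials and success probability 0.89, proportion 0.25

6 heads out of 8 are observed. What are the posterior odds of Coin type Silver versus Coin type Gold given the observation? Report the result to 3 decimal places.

4.394

Posterior odds = (w_i f_i(x)) / (w_j f_j(x)); the normalising sum cancels.
Binomial probabilities:
  L_Gold = C(8,6)·0.47^6·0.53^2 = 28·0.0107792·0.2809 = 0.0847807
  L_Silver = C(8,6)·0.73^6·0.27^2 = 28·0.151334·0.0729 = 0.308903
  L_Brass = C(8,6)·0.89^6·0.11^2 = 28·0.496981·0.0121 = 0.168377
Posterior odds = (w_Silver·L_Silver) / (w_Gold·L_Gold) = (0.41·0.308903) / (0.34·0.0847807) = 0.12665 / 0.0288254 ≈ 4.394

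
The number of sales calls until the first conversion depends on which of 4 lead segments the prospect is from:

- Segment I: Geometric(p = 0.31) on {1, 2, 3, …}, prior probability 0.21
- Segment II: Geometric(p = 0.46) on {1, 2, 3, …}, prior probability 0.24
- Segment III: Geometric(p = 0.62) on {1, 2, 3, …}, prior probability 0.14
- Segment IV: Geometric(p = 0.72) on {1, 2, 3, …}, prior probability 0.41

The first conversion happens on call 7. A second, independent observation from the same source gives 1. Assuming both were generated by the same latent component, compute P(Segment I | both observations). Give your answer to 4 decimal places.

Apply Bayes' rule: the posterior for each component is proportional to its prior times its likelihood at x.
Since both observations come from the same component, the likelihood for component k is f_k(x₁)·f_k(x₂).
  f_I = [0.0334546] × [0.31] = 0.0103709
  f_II = [0.0114057] × [0.46] = 0.0052466
  f_III = [0.00186678] × [0.62] = 0.0011574
  f_IV = [0.000346961] × [0.72] = 0.000249812
Unnormalised posteriors:
  P(Z=I)·f_I = 0.21 × 0.0103709 = 0.0021779
  P(Z=II)·f_II = 0.24 × 0.0052466 = 0.00125918
  P(Z=III)·f_III = 0.14 × 0.0011574 = 0.000162037
  P(Z=IV)·f_IV = 0.41 × 0.000249812 = 0.000102423
Sum: 0.0021779 + 0.00125918 + 0.000162037 + 0.000102423 = 0.00370154
Responsibility of Segment I: 0.0021779 / 0.00370154 ≈ 0.5884

0.5884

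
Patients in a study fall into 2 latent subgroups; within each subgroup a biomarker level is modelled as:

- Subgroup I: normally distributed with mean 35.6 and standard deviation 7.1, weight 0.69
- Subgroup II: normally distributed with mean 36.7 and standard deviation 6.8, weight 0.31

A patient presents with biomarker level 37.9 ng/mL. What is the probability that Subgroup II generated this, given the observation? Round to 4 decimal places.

0.3274

Posterior ∝ prior × likelihood, so P(k | x) ∝ π_k f_k(x); normalise over all components.
Normal densities:
  p_I = (1/(7.1·√(2π)))·exp(−(37.9−35.6)²/(2·7.1²)) = 0.056189·exp(-0.05247) = 0.0533168
  p_II = (1/(6.8·√(2π)))·exp(−(37.9−36.7)²/(2·6.8²)) = 0.058668·exp(-0.01557) = 0.0577615
Multiply by the mixture weights:
  π_I·p_I = 0.69 × 0.0533168 = 0.0367886
  π_II·p_II = 0.31 × 0.0577615 = 0.0179061
Normaliser: 0.0367886 + 0.0179061 = 0.0546947
P(Subgroup II | the observation) ≈ 0.3274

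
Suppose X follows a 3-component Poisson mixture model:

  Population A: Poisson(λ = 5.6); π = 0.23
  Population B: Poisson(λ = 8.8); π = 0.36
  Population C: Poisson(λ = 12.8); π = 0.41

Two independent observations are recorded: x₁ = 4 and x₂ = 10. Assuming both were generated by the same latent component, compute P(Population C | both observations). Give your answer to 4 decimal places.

Apply Bayes' rule: the posterior for each component is proportional to its prior times its likelihood at x.
Since both observations come from the same component, the likelihood for component k is f_k(x₁)·f_k(x₂).
  p_A = [e^(−5.6)·5.6^4/4! = 0.151528] × [0.0309078] = 0.00468339
  p_B = [e^(−8.8)·8.8^4/4! = 0.0376641] × [0.115684] = 0.00435713
  p_C = [e^(−12.8)·12.8^4/4! = 0.00308787] × [0.0898188] = 0.000277349
Weight by the priors:
  P(Z=A)·p_A = 0.23 × 0.00468339 = 0.00107718
  P(Z=B)·p_B = 0.36 × 0.00435713 = 0.00156857
  P(Z=C)·p_C = 0.41 × 0.000277349 = 0.000113713
Sum: 0.00107718 + 0.00156857 + 0.000113713 = 0.00275946
P(Population C | x₁, x₂) ≈ 0.0412

0.0412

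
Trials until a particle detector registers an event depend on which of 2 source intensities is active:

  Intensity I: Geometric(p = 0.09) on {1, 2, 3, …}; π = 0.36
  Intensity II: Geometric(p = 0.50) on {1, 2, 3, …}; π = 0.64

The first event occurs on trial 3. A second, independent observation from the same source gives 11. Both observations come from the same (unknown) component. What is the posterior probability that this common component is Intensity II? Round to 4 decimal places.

0.0399

Apply Bayes' rule: the posterior for each component is proportional to its prior times its likelihood at x.
Since both observations come from the same component, the likelihood for component k is f_k(x₁)·f_k(x₂).
  p_I = [0.074529] × [0.0350475] = 0.00261205
  p_II = [0.125] × [0.000488281] = 6.10352e-05
Unnormalised posteriors:
  w_I·p_I = 0.36 × 0.00261205 = 0.000940339
  w_II·p_II = 0.64 × 6.10352e-05 = 3.90625e-05
Marginal: 0.000940339 + 3.90625e-05 = 0.000979401
So the posterior for Intensity II is 3.90625e-05 / 0.000979401 ≈ 0.0399.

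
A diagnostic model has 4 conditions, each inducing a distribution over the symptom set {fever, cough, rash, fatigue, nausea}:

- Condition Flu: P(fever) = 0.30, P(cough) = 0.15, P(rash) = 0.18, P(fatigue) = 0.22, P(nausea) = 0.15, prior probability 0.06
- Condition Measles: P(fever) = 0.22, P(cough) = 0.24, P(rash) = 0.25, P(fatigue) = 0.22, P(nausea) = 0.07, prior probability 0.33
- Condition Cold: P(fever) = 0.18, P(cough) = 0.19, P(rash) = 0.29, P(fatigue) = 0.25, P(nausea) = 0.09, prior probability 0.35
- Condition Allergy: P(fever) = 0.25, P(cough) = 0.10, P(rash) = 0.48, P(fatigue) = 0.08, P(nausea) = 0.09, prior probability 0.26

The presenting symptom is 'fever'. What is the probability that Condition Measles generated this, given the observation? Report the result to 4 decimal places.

Posterior ∝ prior × likelihood, so P(k | x) ∝ π_k f_k(x); normalise over all components.
Categorical probabilities:
  L_Flu = P(fever | comp) = 0.30
  L_Measles = P(fever | comp) = 0.22
  L_Cold = P(fever | comp) = 0.18
  L_Allergy = P(fever | comp) = 0.25
Weight by the priors:
  π_Flu·L_Flu = 0.06 × 0.3 = 0.018
  π_Measles·L_Measles = 0.33 × 0.22 = 0.0726
  π_Cold·L_Cold = 0.35 × 0.18 = 0.063
  π_Allergy·L_Allergy = 0.26 × 0.25 = 0.065
Denominator: 0.018 + 0.0726 + 0.063 + 0.065 = 0.2186
So the posterior for Condition Measles is 0.0726 / 0.2186 ≈ 0.3321.

0.3321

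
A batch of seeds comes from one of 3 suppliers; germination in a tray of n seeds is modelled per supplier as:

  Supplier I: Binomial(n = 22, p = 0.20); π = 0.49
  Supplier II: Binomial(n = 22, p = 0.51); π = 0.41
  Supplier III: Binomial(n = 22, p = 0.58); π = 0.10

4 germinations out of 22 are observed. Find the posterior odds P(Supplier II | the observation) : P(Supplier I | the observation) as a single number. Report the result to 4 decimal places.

Posterior odds = (P(Z=i) f_i(x)) / (P(Z=j) f_j(x)); the normalising sum cancels.
Evaluate each component's likelihood at the observed value:
  f_I = 0.210841
  f_II = 0.00131227
  f_III = 0.000136903
Odds = (0.41/0.49) × (0.00131227/0.210841) = 0.836735 × 0.00622401 ≈ 0.0052

0.0052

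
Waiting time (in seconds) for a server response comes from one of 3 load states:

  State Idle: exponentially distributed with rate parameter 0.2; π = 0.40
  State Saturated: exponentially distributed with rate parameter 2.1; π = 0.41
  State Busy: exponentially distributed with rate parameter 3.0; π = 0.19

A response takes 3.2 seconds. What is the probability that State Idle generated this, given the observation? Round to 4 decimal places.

0.9751

Posterior ∝ prior × likelihood, so P(k | x) ∝ P(Z=k) f_k(x); normalise over all components.
Exponential densities:
  L_Idle = 0.105458
  L_Saturated = 0.00253373
  L_Busy = 0.000203186
Weight by the priors:
  P(Z=Idle)·L_Idle = 0.40 × 0.105458 = 0.0421834
  P(Z=Saturated)·L_Saturated = 0.41 × 0.00253373 = 0.00103883
  P(Z=Busy)·L_Busy = 0.19 × 0.000203186 = 3.86054e-05
Normaliser: 0.0421834 + 0.00103883 + 3.86054e-05 = 0.0432608
P(State Idle | 3.2 seconds) ≈ 0.9751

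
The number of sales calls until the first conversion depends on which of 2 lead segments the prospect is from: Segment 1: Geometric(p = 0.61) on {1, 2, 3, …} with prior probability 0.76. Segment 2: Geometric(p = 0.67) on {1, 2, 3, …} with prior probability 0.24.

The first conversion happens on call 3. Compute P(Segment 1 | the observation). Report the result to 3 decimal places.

Apply Bayes' rule: the posterior for each component is proportional to its prior times its likelihood at x.
Component likelihoods at x = 3:
  L_1 = 0.092781
  L_2 = 0.072963
Weight by the priors:
  w_1·L_1 = 0.76 × 0.092781 = 0.0705136
  w_2·L_2 = 0.24 × 0.072963 = 0.0175111
Evidence: 0.0705136 + 0.0175111 = 0.0880247
P(Segment 1 | 3) ≈ 0.801

0.801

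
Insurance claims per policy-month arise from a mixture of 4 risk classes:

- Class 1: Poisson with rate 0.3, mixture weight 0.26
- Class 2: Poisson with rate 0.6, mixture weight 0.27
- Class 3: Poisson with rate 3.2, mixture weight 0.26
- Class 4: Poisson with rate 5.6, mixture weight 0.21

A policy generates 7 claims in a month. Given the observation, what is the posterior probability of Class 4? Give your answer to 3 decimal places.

By Bayes' theorem, P(k | x) = π_k f_k(x) / Σ_j π_j f_j(x).
Component likelihoods at x = 7 claims:
  f_1 = 3.21462e-08
  f_2 = 3.04826e-06
  f_3 = 0.0277893
  f_4 = 0.126717
Prior × likelihood for each component:
  π_1·f_1 = 0.26 × 3.21462e-08 = 8.35802e-09
  π_2·f_2 = 0.27 × 3.04826e-06 = 8.23029e-07
  π_3·f_3 = 0.26 × 0.0277893 = 0.00722521
  π_4·f_4 = 0.21 × 0.126717 = 0.0266107
Normaliser: 8.35802e-09 + 8.23029e-07 + 0.00722521 + 0.0266107 = 0.0338367
P(Class 4 | x) ≈ 0.786

0.786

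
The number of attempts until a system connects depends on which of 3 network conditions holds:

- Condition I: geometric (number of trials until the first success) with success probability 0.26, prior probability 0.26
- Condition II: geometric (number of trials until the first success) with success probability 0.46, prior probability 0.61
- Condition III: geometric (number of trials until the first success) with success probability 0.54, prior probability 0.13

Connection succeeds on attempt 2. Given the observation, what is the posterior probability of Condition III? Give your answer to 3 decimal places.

P(component k | x) = w_k·f_k(x) / marginal(x), where marginal(x) = Σ_j w_j·f_j(x).
Component likelihoods at x = 2:
  f_I = 0.1924
  f_II = 0.2484
  f_III = 0.2484
Prior × likelihood for each component:
  w_I·f_I = 0.26 × 0.1924 = 0.050024
  w_II·f_II = 0.61 × 0.2484 = 0.151524
  w_III·f_III = 0.13 × 0.2484 = 0.032292
Denominator: 0.050024 + 0.151524 + 0.032292 = 0.23384
So the posterior for Condition III is 0.032292 / 0.23384 ≈ 0.138.

0.138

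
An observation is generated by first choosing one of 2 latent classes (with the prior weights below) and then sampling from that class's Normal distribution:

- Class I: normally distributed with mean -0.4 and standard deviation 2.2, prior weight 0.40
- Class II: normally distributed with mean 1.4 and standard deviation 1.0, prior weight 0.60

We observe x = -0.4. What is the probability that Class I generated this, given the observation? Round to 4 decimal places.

The responsibility of component k is π_k f_k(x) divided by Σ_j π_j f_j(x).
Evaluate each component's likelihood at the observed value:
  f_I = (1/(2.2·√(2π)))·exp(−(-0.4−-0.4)²/(2·2.2²)) = 0.181337·exp(-0.00000) = 0.181337
  f_II = (1/(1.0·√(2π)))·exp(−(-0.4−1.4)²/(2·1.0²)) = 0.398942·exp(-1.62000) = 0.0789502
Unnormalised posteriors:
  π_I·f_I = 0.40 × 0.181337 = 0.072535
  π_II·f_II = 0.60 × 0.0789502 = 0.0473701
Normaliser: 0.072535 + 0.0473701 = 0.119905
P(Class I | x) = 0.072535 / 0.119905 ≈ 0.6049

0.6049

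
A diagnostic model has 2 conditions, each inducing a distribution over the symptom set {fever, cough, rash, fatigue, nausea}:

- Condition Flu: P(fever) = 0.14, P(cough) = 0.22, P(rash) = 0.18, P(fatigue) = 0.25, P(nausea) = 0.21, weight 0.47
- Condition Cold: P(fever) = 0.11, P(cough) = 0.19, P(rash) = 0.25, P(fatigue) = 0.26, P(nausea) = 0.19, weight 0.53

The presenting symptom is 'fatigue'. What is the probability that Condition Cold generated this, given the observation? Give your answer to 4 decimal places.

Posterior ∝ prior × likelihood, so P(k | x) ∝ w_k f_k(x); normalise over all components.
Component likelihoods at x = 'fatigue':
  f_Flu = P(fatigue | comp) = 0.25
  f_Cold = P(fatigue | comp) = 0.26
Weight by the priors:
  w_Flu·f_Flu = 0.47 × 0.25 = 0.1175
  w_Cold·f_Cold = 0.53 × 0.26 = 0.1378
Denominator: 0.1175 + 0.1378 = 0.2553
P(Condition Cold | 'fatigue') = 0.1378 / 0.2553 ≈ 0.5398

0.5398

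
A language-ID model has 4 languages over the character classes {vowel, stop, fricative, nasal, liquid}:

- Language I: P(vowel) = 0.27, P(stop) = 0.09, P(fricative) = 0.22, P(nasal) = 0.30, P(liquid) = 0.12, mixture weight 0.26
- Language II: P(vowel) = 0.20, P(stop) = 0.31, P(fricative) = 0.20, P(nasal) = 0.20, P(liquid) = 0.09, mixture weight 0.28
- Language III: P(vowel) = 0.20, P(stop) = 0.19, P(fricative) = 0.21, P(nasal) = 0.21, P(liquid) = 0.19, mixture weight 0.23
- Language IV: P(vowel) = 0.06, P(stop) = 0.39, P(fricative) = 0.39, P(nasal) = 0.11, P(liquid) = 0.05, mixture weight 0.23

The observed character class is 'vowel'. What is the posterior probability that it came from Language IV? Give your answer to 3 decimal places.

0.074

P(component k | x) = w_k·f_k(x) / marginal(x), where marginal(x) = Σ_j w_j·f_j(x).
Categorical probabilities:
  f_I = 0.27
  f_II = 0.2
  f_III = 0.2
  f_IV = 0.06
Multiply by the mixture weights:
  w_I·f_I = 0.26 × 0.27 = 0.0702
  w_II·f_II = 0.28 × 0.2 = 0.056
  w_III·f_III = 0.23 × 0.2 = 0.046
  w_IV·f_IV = 0.23 × 0.06 = 0.0138
Evidence: 0.0702 + 0.056 + 0.046 + 0.0138 = 0.186
P(Language IV | x) = 0.0138 / 0.186 ≈ 0.074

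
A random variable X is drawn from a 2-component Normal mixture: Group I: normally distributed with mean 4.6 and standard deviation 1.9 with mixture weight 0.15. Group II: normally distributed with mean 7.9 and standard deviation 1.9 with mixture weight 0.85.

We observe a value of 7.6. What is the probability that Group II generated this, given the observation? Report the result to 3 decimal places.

By Bayes' theorem, P(k | x) = P(Z=k) f_k(x) / Σ_j P(Z=j) f_j(x).
Component likelihoods at x = 7.6:
  f_I = (1/(1.9·√(2π)))·exp(−(7.6−4.6)²/(2·1.9²)) = 0.209970·exp(-1.24654) = 0.060366
  f_II = (1/(1.9·√(2π)))·exp(−(7.6−7.9)²/(2·1.9²)) = 0.209970·exp(-0.01247) = 0.207369
Prior × likelihood for each component:
  P(Z=I)·f_I = 0.15 × 0.060366 = 0.00905489
  P(Z=II)·f_II = 0.85 × 0.207369 = 0.176263
Evidence: 0.00905489 + 0.176263 = 0.185318
P(Group II | x) ≈ 0.951

0.951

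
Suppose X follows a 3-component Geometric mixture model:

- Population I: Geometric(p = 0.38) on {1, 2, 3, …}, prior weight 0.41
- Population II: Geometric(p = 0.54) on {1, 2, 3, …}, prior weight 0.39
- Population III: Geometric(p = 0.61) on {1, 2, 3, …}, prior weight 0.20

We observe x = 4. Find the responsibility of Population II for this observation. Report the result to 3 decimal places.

0.316

By Bayes' theorem, P(k | x) = π_k f_k(x) / Σ_j π_j f_j(x).
Evaluate each component's likelihood at the observed value:
  L_I = 0.38·(1−0.38)^3 = 0.38·0.238328 = 0.0905646
  L_II = 0.54·(1−0.54)^3 = 0.54·0.097336 = 0.0525614
  L_III = 0.61·(1−0.61)^3 = 0.61·0.059319 = 0.0361846
Multiply by the mixture weights:
  π_I·L_I = 0.41 × 0.0905646 = 0.0371315
  π_II·L_II = 0.39 × 0.0525614 = 0.020499
  π_III·L_III = 0.20 × 0.0361846 = 0.00723692
Sum: 0.0371315 + 0.020499 + 0.00723692 = 0.0648674
So the posterior for Population II is 0.020499 / 0.0648674 ≈ 0.316.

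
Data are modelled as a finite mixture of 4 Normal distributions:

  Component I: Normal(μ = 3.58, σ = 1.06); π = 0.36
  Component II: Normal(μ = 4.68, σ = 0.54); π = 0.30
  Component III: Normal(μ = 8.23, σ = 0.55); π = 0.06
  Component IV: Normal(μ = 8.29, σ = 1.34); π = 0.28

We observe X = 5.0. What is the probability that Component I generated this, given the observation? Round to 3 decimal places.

0.225

Apply Bayes' rule: the posterior for each component is proportional to its prior times its likelihood at x.
Component likelihoods at x = 5.0:
  f_I = (1/(1.06·√(2π)))·exp(−(5.0−3.58)²/(2·1.06²)) = 0.376361·exp(-0.89729) = 0.153431
  f_II = (1/(0.54·√(2π)))·exp(−(5.0−4.68)²/(2·0.54²)) = 0.738782·exp(-0.17558) = 0.619814
  f_III = (1/(0.55·√(2π)))·exp(−(5.0−8.23)²/(2·0.55²)) = 0.725350·exp(-17.24446) = 2.35165e-08
  f_IV = (1/(1.34·√(2π)))·exp(−(5.0−8.29)²/(2·1.34²)) = 0.297718·exp(-3.01406) = 0.0146155
Weight by the priors:
  π_I·f_I = 0.36 × 0.153431 = 0.0552353
  π_II·f_II = 0.30 × 0.619814 = 0.185944
  π_III·f_III = 0.06 × 2.35165e-08 = 1.41099e-09
  π_IV·f_IV = 0.28 × 0.0146155 = 0.00409235
Evidence: 0.0552353 + 0.185944 + 1.41099e-09 + 0.00409235 = 0.245272
P(Component I | the observation) ≈ 0.225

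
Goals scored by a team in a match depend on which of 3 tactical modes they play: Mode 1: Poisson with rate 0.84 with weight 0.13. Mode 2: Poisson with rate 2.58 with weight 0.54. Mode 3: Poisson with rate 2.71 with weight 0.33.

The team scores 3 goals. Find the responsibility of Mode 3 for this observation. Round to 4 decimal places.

P(component k | x) = π_k·f_k(x) / marginal(x), where marginal(x) = Σ_j π_j·f_j(x).
Component likelihoods at x = 3 goals:
  p_1 = 0.0426461
  p_2 = 0.216884
  p_3 = 0.220708
Multiply by the mixture weights:
  π_1·p_1 = 0.13 × 0.0426461 = 0.00554399
  π_2·p_2 = 0.54 × 0.216884 = 0.117118
  π_3·p_3 = 0.33 × 0.220708 = 0.0728337
Sum: 0.00554399 + 0.117118 + 0.0728337 = 0.195495
Responsibility of Mode 3: 0.0728337 / 0.195495 ≈ 0.3726

0.3726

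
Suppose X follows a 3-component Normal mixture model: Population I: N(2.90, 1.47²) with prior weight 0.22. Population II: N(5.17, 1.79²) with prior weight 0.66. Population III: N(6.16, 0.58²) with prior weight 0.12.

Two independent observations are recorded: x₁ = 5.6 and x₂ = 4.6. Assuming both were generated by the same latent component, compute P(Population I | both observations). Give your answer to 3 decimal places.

0.047

The responsibility of component k is π_k f_k(x) divided by Σ_j π_j f_j(x).
Since both observations come from the same component, the likelihood for component k is f_k(x₁)·f_k(x₂).
  L_I = [(1/(1.47·√(2π)))·exp(−(5.6−2.90)²/(2·1.47²)) = 0.271389·exp(-1.68680) = 0.0502373] × [0.139052] = 0.00698562
  L_II = [(1/(1.79·√(2π)))·exp(−(5.6−5.17)²/(2·1.79²)) = 0.222873·exp(-0.02885) = 0.216534] × [0.211855] = 0.0458737
  L_III = [(1/(0.58·√(2π)))·exp(−(5.6−6.16)²/(2·0.58²)) = 0.687832·exp(-0.46611) = 0.431571] × [0.0184751] = 0.0079733
Unnormalised posteriors:
  π_I·L_I = 0.22 × 0.00698562 = 0.00153684
  π_II·L_II = 0.66 × 0.0458737 = 0.0302767
  π_III·L_III = 0.12 × 0.0079733 = 0.000956796
Marginal: 0.00153684 + 0.0302767 + 0.000956796 = 0.0327703
So the posterior for Population I is 0.00153684 / 0.0327703 ≈ 0.047.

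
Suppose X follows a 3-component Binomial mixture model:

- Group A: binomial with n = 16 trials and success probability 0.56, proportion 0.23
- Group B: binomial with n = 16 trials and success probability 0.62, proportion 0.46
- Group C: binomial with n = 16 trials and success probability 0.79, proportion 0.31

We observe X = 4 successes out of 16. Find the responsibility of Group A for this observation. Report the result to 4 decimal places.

Apply Bayes' rule: the posterior for each component is proportional to its prior times its likelihood at x.
Component likelihoods at x = 4 successes out of 16:
  L_A = C(16,4)·0.56^4·0.44^12 = 1820·0.098345·5.26541e-05 = 0.00942444
  L_B = C(16,4)·0.62^4·0.38^12 = 1820·0.147763·9.06574e-06 = 0.00243804
  L_C = C(16,4)·0.79^4·0.21^12 = 1820·0.389501·7.35583e-09 = 5.21448e-06
Multiply by the mixture weights:
  P(Z=A)·L_A = 0.23 × 0.00942444 = 0.00216762
  P(Z=B)·L_B = 0.46 × 0.00243804 = 0.0011215
  P(Z=C)·L_C = 0.31 × 5.21448e-06 = 1.61649e-06
Normaliser: 0.00216762 + 0.0011215 + 1.61649e-06 = 0.00329074
P(Group A | 4 successes out of 16) ≈ 0.6587

0.6587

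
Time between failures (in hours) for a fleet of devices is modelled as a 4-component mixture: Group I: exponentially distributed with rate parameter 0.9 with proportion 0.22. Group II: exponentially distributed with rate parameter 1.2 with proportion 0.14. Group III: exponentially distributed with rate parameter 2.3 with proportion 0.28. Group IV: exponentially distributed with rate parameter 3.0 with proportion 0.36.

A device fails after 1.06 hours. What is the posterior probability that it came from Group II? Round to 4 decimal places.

P(component k | x) = π_k·f_k(x) / marginal(x), where marginal(x) = Σ_j π_j·f_j(x).
Component likelihoods at x = 1.06 hours:
  p_I = 0.346677
  p_II = 0.336325
  p_III = 0.200871
  p_IV = 0.124757
Multiply by the mixture weights:
  π_I·p_I = 0.22 × 0.346677 = 0.076269
  π_II·p_II = 0.14 × 0.336325 = 0.0470854
  π_III·p_III = 0.28 × 0.200871 = 0.056244
  π_IV·p_IV = 0.36 × 0.124757 = 0.0449125
Normaliser: 0.076269 + 0.0470854 + 0.056244 + 0.0449125 = 0.224511
Responsibility of Group II: 0.0470854 / 0.224511 ≈ 0.2097

0.2097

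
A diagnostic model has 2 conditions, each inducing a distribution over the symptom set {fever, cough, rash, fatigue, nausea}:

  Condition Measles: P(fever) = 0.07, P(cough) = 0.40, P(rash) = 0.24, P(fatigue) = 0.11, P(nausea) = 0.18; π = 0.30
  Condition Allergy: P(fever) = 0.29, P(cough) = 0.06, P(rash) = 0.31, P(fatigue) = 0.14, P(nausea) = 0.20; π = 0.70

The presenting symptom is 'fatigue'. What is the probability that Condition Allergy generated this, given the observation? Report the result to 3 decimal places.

0.748

Posterior ∝ prior × likelihood, so P(k | x) ∝ P(Z=k) f_k(x); normalise over all components.
Evaluate each component's likelihood at the observed value:
  f_Measles = P(fatigue | comp) = 0.11
  f_Allergy = P(fatigue | comp) = 0.14
Prior × likelihood for each component:
  P(Z=Measles)·f_Measles = 0.30 × 0.11 = 0.033
  P(Z=Allergy)·f_Allergy = 0.70 × 0.14 = 0.098
Denominator: 0.033 + 0.098 = 0.131
Responsibility of Condition Allergy: 0.098 / 0.131 ≈ 0.748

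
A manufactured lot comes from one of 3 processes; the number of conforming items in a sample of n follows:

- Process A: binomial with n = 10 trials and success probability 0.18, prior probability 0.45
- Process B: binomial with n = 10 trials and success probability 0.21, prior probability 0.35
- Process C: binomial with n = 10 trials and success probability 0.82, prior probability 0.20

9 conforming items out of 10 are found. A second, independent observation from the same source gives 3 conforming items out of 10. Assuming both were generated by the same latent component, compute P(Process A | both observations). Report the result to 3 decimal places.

P(component k | x) = w_k·f_k(x) / marginal(x), where marginal(x) = Σ_j w_j·f_j(x).
Since both observations come from the same component, the likelihood for component k is f_k(x₁)·f_k(x₂).
  f_A = [1.62655e-06] × [0.17446] = 2.83767e-07
  f_B = [6.27481e-06] × [0.213417] = 1.33915e-06
  f_C = [0.301715] × [0.00040507] = 0.000122216
Prior × likelihood for each component:
  w_A·f_A = 0.45 × 2.83767e-07 = 1.27695e-07
  w_B·f_B = 0.35 × 1.33915e-06 = 4.68703e-07
  w_C·f_C = 0.20 × 0.000122216 = 2.44432e-05
Sum: 1.27695e-07 + 4.68703e-07 + 2.44432e-05 = 2.50396e-05
So the posterior for Process A is 1.27695e-07 / 2.50396e-05 ≈ 0.005.

0.005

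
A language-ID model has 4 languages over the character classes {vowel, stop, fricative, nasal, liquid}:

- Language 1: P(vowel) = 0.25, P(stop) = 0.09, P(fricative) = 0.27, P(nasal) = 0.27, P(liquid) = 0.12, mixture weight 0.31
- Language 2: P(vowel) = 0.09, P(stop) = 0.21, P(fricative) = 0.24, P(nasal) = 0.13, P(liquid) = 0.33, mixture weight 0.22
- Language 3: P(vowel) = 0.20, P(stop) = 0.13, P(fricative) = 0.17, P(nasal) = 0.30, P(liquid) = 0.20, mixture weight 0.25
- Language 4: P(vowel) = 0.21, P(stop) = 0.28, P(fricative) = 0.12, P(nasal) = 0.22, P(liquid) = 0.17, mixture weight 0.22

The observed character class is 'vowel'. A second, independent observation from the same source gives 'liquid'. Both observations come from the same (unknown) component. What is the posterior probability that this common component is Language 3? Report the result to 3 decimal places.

P(component k | x) = P(Z=k)·f_k(x) / marginal(x), where marginal(x) = Σ_j P(Z=j)·f_j(x).
Since both observations come from the same component, the likelihood for component k is f_k(x₁)·f_k(x₂).
  p_1 = [0.25] × [0.12] = 0.03
  p_2 = [0.09] × [0.33] = 0.0297
  p_3 = [0.2] × [0.2] = 0.04
  p_4 = [0.21] × [0.17] = 0.0357
Prior × likelihood for each component:
  P(Z=1)·p_1 = 0.31 × 0.03 = 0.0093
  P(Z=2)·p_2 = 0.22 × 0.0297 = 0.006534
  P(Z=3)·p_3 = 0.25 × 0.04 = 0.01
  P(Z=4)·p_4 = 0.22 × 0.0357 = 0.007854
Sum: 0.0093 + 0.006534 + 0.01 + 0.007854 = 0.033688
Responsibility of Language 3: 0.01 / 0.033688 ≈ 0.297

0.297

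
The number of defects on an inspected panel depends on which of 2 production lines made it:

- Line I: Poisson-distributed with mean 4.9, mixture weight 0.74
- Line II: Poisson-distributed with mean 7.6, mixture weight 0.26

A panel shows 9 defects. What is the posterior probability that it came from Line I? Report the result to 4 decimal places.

0.4491

Apply Bayes' rule: the posterior for each component is proportional to its prior times its likelihood at x.
Component likelihoods at x = 9 defects:
  L_I = 0.0334163
  L_II = 0.11666
Prior × likelihood for each component:
  w_I·L_I = 0.74 × 0.0334163 = 0.0247281
  w_II·L_II = 0.26 × 0.11666 = 0.0303315
Evidence: 0.0247281 + 0.0303315 = 0.0550596
So the posterior for Line I is 0.0247281 / 0.0550596 ≈ 0.4491.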